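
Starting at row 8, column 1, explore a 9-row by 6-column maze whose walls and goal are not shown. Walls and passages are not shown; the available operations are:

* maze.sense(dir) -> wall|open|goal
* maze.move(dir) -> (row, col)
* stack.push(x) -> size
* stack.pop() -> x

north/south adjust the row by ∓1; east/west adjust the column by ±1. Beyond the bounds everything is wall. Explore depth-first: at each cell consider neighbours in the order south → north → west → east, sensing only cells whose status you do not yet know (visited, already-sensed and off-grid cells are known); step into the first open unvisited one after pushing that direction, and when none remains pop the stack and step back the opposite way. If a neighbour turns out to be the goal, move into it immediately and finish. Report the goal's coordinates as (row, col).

! 1. maze.sense(dir=north) -> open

! 2. stack.push(x=north) -> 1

! 3. maze.move(dir=north) -> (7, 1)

! 4. maze.sense(dir=north) -> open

! 5. stack.push(x=north) -> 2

! 6. maze.move(dir=north) -> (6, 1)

! 7. maze.sense(dir=north) -> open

! 8. stack.push(x=north) -> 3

! 9. maze.move(dir=north) -> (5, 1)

! 10. maze.sense(dir=north) -> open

! 11. stack.push(x=north) -> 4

! 12. maze.move(dir=north) -> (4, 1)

! 13. maze.sense(dir=north) -> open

! 14. stack.push(x=north) -> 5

! 15. maze.move(dir=north) -> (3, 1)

! 16. maze.sense(dir=north) -> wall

! 17. maze.sense(dir=west) -> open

! 18. stack.push(x=west) -> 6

! 19. maze.move(dir=west) -> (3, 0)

! 20. maze.sense(dir=south) -> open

! 21. stack.push(x=south) -> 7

! 22. maze.move(dir=south) -> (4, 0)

! 23. maze.sense(dir=south) -> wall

! 24. stack.pop() -> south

! 25. maze.move(dir=north) -> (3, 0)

! 26. maze.sense(dir=north) -> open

! 27. stack.push(x=north) -> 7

! 28. maze.move(dir=north) -> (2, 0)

! 29. maze.sense(dir=north) -> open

! 30. stack.push(x=north) -> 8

! 31. maze.move(dir=north) -> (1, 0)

! 32. maze.sense(dir=north) -> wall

! 33. maze.sense(dir=east) -> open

! 34. stack.push(x=east) -> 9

! 35. maze.move(dir=east) -> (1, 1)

! 36. maze.sense(dir=north) -> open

! 37. stack.push(x=north) -> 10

! 38. maze.move(dir=north) -> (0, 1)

! 39. maze.sense(dir=east) -> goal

! 40. maze.move(dir=east) -> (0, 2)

Answer: (0, 2)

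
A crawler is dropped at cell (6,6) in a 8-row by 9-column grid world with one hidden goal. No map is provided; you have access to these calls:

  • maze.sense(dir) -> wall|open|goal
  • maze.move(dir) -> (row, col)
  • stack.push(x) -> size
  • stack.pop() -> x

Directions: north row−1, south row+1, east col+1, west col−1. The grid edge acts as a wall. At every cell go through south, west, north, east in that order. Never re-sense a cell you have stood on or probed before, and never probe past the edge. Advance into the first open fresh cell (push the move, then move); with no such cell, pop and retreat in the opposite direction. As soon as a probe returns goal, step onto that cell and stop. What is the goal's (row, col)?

// 1. maze.sense(dir→south) -> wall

// 2. maze.sense(dir→west) -> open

// 3. stack.push(x→west) -> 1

// 4. maze.move(dir→west) -> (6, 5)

// 5. maze.sense(dir→south) -> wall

// 6. maze.sense(dir→west) -> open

// 7. stack.push(x→west) -> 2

// 8. maze.move(dir→west) -> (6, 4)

// 9. maze.sense(dir→south) -> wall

// 10. maze.sense(dir→west) -> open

// 11. stack.push(x→west) -> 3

// 12. maze.move(dir→west) -> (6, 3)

// 13. maze.sense(dir→south) -> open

// 14. stack.push(x→south) -> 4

// 15. maze.move(dir→south) -> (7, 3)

// 16. maze.sense(dir→west) -> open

// 17. stack.push(x→west) -> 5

// 18. maze.move(dir→west) -> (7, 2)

// 19. maze.sense(dir→west) -> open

// 20. stack.push(x→west) -> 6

// 21. maze.move(dir→west) -> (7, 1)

// 22. maze.sense(dir→west) -> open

// 23. stack.push(x→west) -> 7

// 24. maze.move(dir→west) -> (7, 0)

// 25. maze.sense(dir→north) -> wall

// 26. stack.pop() -> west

// 27. maze.move(dir→east) -> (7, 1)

// 28. maze.sense(dir→north) -> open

// 29. stack.push(x→north) -> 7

// 30. maze.move(dir→north) -> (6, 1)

// 31. maze.sense(dir→north) -> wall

// 32. maze.sense(dir→east) -> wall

// 33. stack.pop() -> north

// 34. maze.move(dir→south) -> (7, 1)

// 35. stack.pop() -> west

// 36. maze.move(dir→east) -> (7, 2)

// 37. stack.pop() -> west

// 38. maze.move(dir→east) -> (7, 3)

// 39. stack.pop() -> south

// 40. maze.move(dir→north) -> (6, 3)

// 41. maze.sense(dir→north) -> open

// 42. stack.push(x→north) -> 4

// 43. maze.move(dir→north) -> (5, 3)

// 44. maze.sense(dir→west) -> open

// 45. stack.push(x→west) -> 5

// 46. maze.move(dir→west) -> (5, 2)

// 47. maze.sense(dir→north) -> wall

// 48. stack.pop() -> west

// 49. maze.move(dir→east) -> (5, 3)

// 50. maze.sense(dir→north) -> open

// 51. stack.push(x→north) -> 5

// 52. maze.move(dir→north) -> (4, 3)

// 53. maze.sense(dir→north) -> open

// 54. stack.push(x→north) -> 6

// 55. maze.move(dir→north) -> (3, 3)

// 56. maze.sense(dir→west) -> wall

// 57. maze.sense(dir→north) -> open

// 58. stack.push(x→north) -> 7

// 59. maze.move(dir→north) -> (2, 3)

// 60. maze.sense(dir→west) -> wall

// 61. maze.sense(dir→north) -> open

// 62. stack.push(x→north) -> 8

// 63. maze.move(dir→north) -> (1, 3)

// 64. maze.sense(dir→west) -> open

// 65. stack.push(x→west) -> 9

// 66. maze.move(dir→west) -> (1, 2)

// 67. maze.sense(dir→west) -> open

// 68. stack.push(x→west) -> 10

// 69. maze.move(dir→west) -> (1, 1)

// 70. maze.sense(dir→south) -> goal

// 71. maze.move(dir→south) -> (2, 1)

Answer: (2, 1)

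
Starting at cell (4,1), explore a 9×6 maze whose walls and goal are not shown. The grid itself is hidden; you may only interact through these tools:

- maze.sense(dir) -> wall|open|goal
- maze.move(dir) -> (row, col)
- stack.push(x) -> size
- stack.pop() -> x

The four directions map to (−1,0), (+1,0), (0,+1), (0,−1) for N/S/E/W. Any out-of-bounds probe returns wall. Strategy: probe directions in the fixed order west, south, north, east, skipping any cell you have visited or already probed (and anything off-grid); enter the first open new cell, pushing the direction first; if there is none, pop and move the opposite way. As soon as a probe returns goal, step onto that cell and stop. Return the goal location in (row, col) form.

$ sense dir='west'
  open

$ push x='west'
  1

$ move dir='west'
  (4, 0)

$ sense dir='south'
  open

$ push x='south'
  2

$ move dir='south'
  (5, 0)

$ sense dir='south'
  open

$ push x='south'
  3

$ move dir='south'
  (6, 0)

$ sense dir='south'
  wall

$ sense dir='east'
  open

$ push x='east'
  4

$ move dir='east'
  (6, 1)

$ sense dir='south'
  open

$ push x='south'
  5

$ move dir='south'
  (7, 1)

$ sense dir='south'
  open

$ push x='south'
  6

$ move dir='south'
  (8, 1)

$ sense dir='west'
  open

$ push x='west'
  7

$ move dir='west'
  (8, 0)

$ pop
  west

$ move dir='east'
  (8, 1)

$ sense dir='east'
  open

$ push x='east'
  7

$ move dir='east'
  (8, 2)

$ sense dir='north'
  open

$ push x='north'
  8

$ move dir='north'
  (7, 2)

$ sense dir='north'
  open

$ push x='north'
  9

$ move dir='north'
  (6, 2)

$ sense dir='north'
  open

$ push x='north'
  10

$ move dir='north'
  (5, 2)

$ sense dir='west'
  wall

$ sense dir='north'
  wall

$ sense dir='east'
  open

$ push x='east'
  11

$ move dir='east'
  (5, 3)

$ sense dir='south'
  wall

$ sense dir='north'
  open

$ push x='north'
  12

$ move dir='north'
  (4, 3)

$ sense dir='north'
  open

$ push x='north'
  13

$ move dir='north'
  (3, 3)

$ sense dir='west'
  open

$ push x='west'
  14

$ move dir='west'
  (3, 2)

$ sense dir='west'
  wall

$ sense dir='north'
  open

$ push x='north'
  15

$ move dir='north'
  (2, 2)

$ sense dir='west'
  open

$ push x='west'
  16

$ move dir='west'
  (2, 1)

$ sense dir='west'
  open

$ push x='west'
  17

$ move dir='west'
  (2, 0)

$ sense dir='south'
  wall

$ sense dir='north'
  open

$ push x='north'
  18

$ move dir='north'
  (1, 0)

$ sense dir='north'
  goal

$ move dir='north'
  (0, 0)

Answer: (0, 0)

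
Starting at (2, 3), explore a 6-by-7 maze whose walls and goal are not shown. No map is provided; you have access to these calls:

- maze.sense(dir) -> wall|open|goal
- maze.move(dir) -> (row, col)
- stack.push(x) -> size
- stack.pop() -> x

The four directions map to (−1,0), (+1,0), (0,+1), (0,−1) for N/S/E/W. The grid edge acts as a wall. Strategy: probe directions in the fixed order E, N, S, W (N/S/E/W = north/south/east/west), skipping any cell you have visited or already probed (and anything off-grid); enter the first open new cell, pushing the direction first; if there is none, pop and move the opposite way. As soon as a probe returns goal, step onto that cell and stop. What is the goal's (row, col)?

[in] sense dir='east'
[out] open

[in] push x='east'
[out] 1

[in] move dir='east'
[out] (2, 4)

[in] sense dir='east'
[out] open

[in] push x='east'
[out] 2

[in] move dir='east'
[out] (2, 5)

[in] sense dir='east'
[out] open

[in] push x='east'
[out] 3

[in] move dir='east'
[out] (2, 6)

[in] sense dir='north'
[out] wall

[in] sense dir='south'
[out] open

[in] push x='south'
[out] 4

[in] move dir='south'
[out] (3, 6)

[in] sense dir='south'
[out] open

[in] push x='south'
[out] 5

[in] move dir='south'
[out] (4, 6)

[in] sense dir='south'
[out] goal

[in] move dir='south'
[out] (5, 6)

Answer: (5, 6)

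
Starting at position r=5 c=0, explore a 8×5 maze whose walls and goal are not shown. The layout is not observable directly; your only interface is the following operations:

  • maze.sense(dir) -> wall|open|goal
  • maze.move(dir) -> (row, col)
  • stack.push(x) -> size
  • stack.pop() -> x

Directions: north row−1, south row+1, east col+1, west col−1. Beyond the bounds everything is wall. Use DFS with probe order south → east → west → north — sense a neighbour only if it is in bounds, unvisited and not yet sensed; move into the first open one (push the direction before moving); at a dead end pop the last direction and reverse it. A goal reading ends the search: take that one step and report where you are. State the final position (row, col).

Do: sense[south]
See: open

Do: push[south]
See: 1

Do: move[south]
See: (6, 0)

Do: sense[south]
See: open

Do: push[south]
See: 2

Do: move[south]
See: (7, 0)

Do: sense[east]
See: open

Do: push[east]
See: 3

Do: move[east]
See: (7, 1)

Do: sense[east]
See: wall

Do: sense[north]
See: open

Do: push[north]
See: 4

Do: move[north]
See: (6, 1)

Do: sense[east]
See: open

Do: push[east]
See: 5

Do: move[east]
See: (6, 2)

Do: sense[east]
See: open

Do: push[east]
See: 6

Do: move[east]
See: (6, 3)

Do: sense[south]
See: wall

Do: sense[east]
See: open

Do: push[east]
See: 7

Do: move[east]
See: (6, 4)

Do: sense[south]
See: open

Do: push[south]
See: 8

Do: move[south]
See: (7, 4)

Do: pop[]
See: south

Do: move[north]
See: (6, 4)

Do: sense[north]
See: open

Do: push[north]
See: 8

Do: move[north]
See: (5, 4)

Do: sense[west]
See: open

Do: push[west]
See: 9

Do: move[west]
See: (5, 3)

Do: sense[west]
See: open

Do: push[west]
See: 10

Do: move[west]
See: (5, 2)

Do: sense[west]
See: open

Do: push[west]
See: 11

Do: move[west]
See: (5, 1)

Do: sense[north]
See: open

Do: push[north]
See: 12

Do: move[north]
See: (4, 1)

Do: sense[east]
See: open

Do: push[east]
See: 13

Do: move[east]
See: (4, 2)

Do: sense[east]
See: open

Do: push[east]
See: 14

Do: move[east]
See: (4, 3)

Do: sense[east]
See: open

Do: push[east]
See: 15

Do: move[east]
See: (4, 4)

Do: sense[north]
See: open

Do: push[north]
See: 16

Do: move[north]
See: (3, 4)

Do: sense[west]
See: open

Do: push[west]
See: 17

Do: move[west]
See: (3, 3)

Do: sense[west]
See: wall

Do: sense[north]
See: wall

Do: pop[]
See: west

Do: move[east]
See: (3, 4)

Do: sense[north]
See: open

Do: push[north]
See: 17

Do: move[north]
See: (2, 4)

Do: sense[north]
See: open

Do: push[north]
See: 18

Do: move[north]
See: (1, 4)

Do: sense[west]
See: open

Do: push[west]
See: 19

Do: move[west]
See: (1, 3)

Do: sense[west]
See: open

Do: push[west]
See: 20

Do: move[west]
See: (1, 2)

Do: sense[south]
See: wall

Do: sense[west]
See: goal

Do: move[west]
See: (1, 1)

Answer: (1, 1)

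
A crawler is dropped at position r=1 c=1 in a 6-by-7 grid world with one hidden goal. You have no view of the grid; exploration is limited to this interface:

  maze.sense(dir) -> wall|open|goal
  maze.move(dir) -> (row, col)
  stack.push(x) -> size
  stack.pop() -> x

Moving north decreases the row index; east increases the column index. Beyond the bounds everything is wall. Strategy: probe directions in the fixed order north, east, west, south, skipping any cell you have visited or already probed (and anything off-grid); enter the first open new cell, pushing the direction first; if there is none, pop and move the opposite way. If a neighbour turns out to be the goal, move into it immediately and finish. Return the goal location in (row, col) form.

Action: sense[north]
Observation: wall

Action: sense[east]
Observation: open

Action: push[east]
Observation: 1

Action: move[east]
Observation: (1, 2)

Action: sense[north]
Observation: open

Action: push[north]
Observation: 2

Action: move[north]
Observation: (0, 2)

Action: sense[east]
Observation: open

Action: push[east]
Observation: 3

Action: move[east]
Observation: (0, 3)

Action: sense[east]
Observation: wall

Action: sense[south]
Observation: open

Action: push[south]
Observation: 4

Action: move[south]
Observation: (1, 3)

Action: sense[east]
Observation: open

Action: push[east]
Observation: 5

Action: move[east]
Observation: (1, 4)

Action: sense[east]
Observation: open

Action: push[east]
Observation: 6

Action: move[east]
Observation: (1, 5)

Action: sense[north]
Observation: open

Action: push[north]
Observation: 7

Action: move[north]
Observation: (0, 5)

Action: sense[east]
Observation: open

Action: push[east]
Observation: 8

Action: move[east]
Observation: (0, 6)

Action: sense[south]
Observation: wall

Action: pop[]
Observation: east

Action: move[west]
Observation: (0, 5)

Action: pop[]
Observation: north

Action: move[south]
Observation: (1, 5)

Action: sense[south]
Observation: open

Action: push[south]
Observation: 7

Action: move[south]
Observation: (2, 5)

Action: sense[east]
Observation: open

Action: push[east]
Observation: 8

Action: move[east]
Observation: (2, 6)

Action: sense[south]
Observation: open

Action: push[south]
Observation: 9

Action: move[south]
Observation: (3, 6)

Action: sense[west]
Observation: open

Action: push[west]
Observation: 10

Action: move[west]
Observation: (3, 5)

Action: sense[west]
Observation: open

Action: push[west]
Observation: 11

Action: move[west]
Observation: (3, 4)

Action: sense[north]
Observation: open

Action: push[north]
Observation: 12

Action: move[north]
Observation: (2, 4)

Action: sense[west]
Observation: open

Action: push[west]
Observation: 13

Action: move[west]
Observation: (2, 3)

Action: sense[west]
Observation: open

Action: push[west]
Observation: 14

Action: move[west]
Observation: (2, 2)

Action: sense[west]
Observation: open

Action: push[west]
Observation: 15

Action: move[west]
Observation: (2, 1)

Action: sense[west]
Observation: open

Action: push[west]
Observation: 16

Action: move[west]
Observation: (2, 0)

Action: sense[north]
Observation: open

Action: push[north]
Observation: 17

Action: move[north]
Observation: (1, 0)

Action: sense[north]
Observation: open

Action: push[north]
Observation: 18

Action: move[north]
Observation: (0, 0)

Action: pop[]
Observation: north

Action: move[south]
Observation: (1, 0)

Action: pop[]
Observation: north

Action: move[south]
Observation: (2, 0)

Action: sense[south]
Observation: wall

Action: pop[]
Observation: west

Action: move[east]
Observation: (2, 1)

Action: sense[south]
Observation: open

Action: push[south]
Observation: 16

Action: move[south]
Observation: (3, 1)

Action: sense[east]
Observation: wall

Action: sense[south]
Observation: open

Action: push[south]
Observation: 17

Action: move[south]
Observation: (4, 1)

Action: sense[east]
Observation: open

Action: push[east]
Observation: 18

Action: move[east]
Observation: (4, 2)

Action: sense[east]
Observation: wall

Action: sense[south]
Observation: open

Action: push[south]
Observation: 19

Action: move[south]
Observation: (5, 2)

Action: sense[east]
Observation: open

Action: push[east]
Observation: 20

Action: move[east]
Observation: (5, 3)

Action: sense[east]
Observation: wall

Action: pop[]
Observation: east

Action: move[west]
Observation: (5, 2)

Action: sense[west]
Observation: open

Action: push[west]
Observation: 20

Action: move[west]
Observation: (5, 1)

Action: sense[west]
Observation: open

Action: push[west]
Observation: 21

Action: move[west]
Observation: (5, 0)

Action: sense[north]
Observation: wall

Action: pop[]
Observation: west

Action: move[east]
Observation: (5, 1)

Action: pop[]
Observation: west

Action: move[east]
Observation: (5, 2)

Action: pop[]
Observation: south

Action: move[north]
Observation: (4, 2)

Action: pop[]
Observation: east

Action: move[west]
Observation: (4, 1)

Action: pop[]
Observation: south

Action: move[north]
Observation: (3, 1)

Action: pop[]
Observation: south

Action: move[north]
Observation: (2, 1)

Action: pop[]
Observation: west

Action: move[east]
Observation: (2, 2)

Action: pop[]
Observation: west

Action: move[east]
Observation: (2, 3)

Action: sense[south]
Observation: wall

Action: pop[]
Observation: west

Action: move[east]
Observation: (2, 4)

Action: pop[]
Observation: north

Action: move[south]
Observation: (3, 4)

Action: sense[south]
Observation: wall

Action: pop[]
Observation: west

Action: move[east]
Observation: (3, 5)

Action: sense[south]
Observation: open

Action: push[south]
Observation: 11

Action: move[south]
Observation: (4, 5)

Action: sense[east]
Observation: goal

Action: move[east]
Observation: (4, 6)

Answer: (4, 6)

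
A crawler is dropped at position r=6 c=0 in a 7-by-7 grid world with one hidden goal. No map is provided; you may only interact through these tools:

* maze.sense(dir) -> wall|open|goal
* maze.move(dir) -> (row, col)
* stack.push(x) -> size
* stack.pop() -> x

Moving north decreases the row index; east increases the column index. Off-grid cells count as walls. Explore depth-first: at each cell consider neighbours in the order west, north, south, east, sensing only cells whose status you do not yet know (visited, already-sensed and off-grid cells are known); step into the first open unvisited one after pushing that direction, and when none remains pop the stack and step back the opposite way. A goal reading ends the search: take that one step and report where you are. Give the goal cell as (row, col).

Do: maze.sense[dir=north]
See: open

Do: stack.push[x=north]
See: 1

Do: maze.move[dir=north]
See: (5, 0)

Do: maze.sense[dir=north]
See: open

Do: stack.push[x=north]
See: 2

Do: maze.move[dir=north]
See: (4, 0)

Do: maze.sense[dir=north]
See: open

Do: stack.push[x=north]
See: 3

Do: maze.move[dir=north]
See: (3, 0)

Do: maze.sense[dir=north]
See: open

Do: stack.push[x=north]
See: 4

Do: maze.move[dir=north]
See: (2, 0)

Do: maze.sense[dir=north]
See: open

Do: stack.push[x=north]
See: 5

Do: maze.move[dir=north]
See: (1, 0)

Do: maze.sense[dir=north]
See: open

Do: stack.push[x=north]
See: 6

Do: maze.move[dir=north]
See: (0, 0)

Do: maze.sense[dir=east]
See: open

Do: stack.push[x=east]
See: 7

Do: maze.move[dir=east]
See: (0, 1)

Do: maze.sense[dir=south]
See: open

Do: stack.push[x=south]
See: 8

Do: maze.move[dir=south]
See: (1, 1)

Do: maze.sense[dir=south]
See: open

Do: stack.push[x=south]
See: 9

Do: maze.move[dir=south]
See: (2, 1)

Do: maze.sense[dir=south]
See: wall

Do: maze.sense[dir=east]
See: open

Do: stack.push[x=east]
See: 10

Do: maze.move[dir=east]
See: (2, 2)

Do: maze.sense[dir=north]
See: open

Do: stack.push[x=north]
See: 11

Do: maze.move[dir=north]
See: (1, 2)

Do: maze.sense[dir=north]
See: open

Do: stack.push[x=north]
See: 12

Do: maze.move[dir=north]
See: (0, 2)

Do: maze.sense[dir=east]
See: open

Do: stack.push[x=east]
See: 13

Do: maze.move[dir=east]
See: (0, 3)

Do: maze.sense[dir=south]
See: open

Do: stack.push[x=south]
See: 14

Do: maze.move[dir=south]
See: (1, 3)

Do: maze.sense[dir=south]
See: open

Do: stack.push[x=south]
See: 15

Do: maze.move[dir=south]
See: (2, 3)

Do: maze.sense[dir=south]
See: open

Do: stack.push[x=south]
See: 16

Do: maze.move[dir=south]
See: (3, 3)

Do: maze.sense[dir=west]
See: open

Do: stack.push[x=west]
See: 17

Do: maze.move[dir=west]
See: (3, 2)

Do: maze.sense[dir=south]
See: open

Do: stack.push[x=south]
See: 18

Do: maze.move[dir=south]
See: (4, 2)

Do: maze.sense[dir=west]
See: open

Do: stack.push[x=west]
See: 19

Do: maze.move[dir=west]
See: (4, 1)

Do: maze.sense[dir=south]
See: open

Do: stack.push[x=south]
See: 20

Do: maze.move[dir=south]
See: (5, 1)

Do: maze.sense[dir=south]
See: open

Do: stack.push[x=south]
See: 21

Do: maze.move[dir=south]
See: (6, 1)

Do: maze.sense[dir=east]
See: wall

Do: stack.pop[]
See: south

Do: maze.move[dir=north]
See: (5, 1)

Do: maze.sense[dir=east]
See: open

Do: stack.push[x=east]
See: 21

Do: maze.move[dir=east]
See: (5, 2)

Do: maze.sense[dir=east]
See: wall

Do: stack.pop[]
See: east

Do: maze.move[dir=west]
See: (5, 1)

Do: stack.pop[]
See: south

Do: maze.move[dir=north]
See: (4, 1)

Do: stack.pop[]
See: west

Do: maze.move[dir=east]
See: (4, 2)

Do: maze.sense[dir=east]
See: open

Do: stack.push[x=east]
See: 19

Do: maze.move[dir=east]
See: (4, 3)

Do: maze.sense[dir=east]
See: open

Do: stack.push[x=east]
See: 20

Do: maze.move[dir=east]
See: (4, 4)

Do: maze.sense[dir=north]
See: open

Do: stack.push[x=north]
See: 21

Do: maze.move[dir=north]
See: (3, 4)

Do: maze.sense[dir=north]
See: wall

Do: maze.sense[dir=east]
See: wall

Do: stack.pop[]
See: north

Do: maze.move[dir=south]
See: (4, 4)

Do: maze.sense[dir=south]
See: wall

Do: maze.sense[dir=east]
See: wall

Do: stack.pop[]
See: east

Do: maze.move[dir=west]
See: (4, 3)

Do: stack.pop[]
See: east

Do: maze.move[dir=west]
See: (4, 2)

Do: stack.pop[]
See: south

Do: maze.move[dir=north]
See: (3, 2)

Do: stack.pop[]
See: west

Do: maze.move[dir=east]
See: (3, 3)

Do: stack.pop[]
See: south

Do: maze.move[dir=north]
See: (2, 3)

Do: stack.pop[]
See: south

Do: maze.move[dir=north]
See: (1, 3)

Do: maze.sense[dir=east]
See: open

Do: stack.push[x=east]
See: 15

Do: maze.move[dir=east]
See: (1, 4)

Do: maze.sense[dir=north]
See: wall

Do: maze.sense[dir=east]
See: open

Do: stack.push[x=east]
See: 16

Do: maze.move[dir=east]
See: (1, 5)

Do: maze.sense[dir=north]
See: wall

Do: maze.sense[dir=south]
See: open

Do: stack.push[x=south]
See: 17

Do: maze.move[dir=south]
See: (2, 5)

Do: maze.sense[dir=east]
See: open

Do: stack.push[x=east]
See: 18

Do: maze.move[dir=east]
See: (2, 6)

Do: maze.sense[dir=north]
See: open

Do: stack.push[x=north]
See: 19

Do: maze.move[dir=north]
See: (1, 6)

Do: maze.sense[dir=north]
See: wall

Do: stack.pop[]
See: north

Do: maze.move[dir=south]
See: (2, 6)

Do: maze.sense[dir=south]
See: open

Do: stack.push[x=south]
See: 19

Do: maze.move[dir=south]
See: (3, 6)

Do: maze.sense[dir=south]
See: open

Do: stack.push[x=south]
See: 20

Do: maze.move[dir=south]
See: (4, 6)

Do: maze.sense[dir=south]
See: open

Do: stack.push[x=south]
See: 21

Do: maze.move[dir=south]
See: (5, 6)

Do: maze.sense[dir=west]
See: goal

Do: maze.move[dir=west]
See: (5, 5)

Answer: (5, 5)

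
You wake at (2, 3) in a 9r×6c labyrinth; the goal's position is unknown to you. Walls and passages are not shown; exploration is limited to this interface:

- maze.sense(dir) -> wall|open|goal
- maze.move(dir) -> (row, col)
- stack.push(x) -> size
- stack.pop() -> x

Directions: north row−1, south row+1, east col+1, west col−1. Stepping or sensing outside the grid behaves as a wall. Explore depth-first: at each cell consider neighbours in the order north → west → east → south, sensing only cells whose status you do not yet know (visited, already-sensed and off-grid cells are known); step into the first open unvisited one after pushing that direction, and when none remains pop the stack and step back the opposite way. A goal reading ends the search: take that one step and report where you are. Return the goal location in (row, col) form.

$ sense dir: north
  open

$ push x: north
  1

$ move dir: north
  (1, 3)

$ sense dir: north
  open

$ push x: north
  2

$ move dir: north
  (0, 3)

$ sense dir: west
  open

$ push x: west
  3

$ move dir: west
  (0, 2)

$ sense dir: west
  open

$ push x: west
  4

$ move dir: west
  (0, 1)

$ sense dir: west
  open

$ push x: west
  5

$ move dir: west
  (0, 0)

$ sense dir: south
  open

$ push x: south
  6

$ move dir: south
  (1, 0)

$ sense dir: east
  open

$ push x: east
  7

$ move dir: east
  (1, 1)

$ sense dir: east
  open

$ push x: east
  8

$ move dir: east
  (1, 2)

$ sense dir: south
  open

$ push x: south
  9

$ move dir: south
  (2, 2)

$ sense dir: west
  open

$ push x: west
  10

$ move dir: west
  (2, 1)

$ sense dir: west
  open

$ push x: west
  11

$ move dir: west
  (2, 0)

$ sense dir: south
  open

$ push x: south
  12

$ move dir: south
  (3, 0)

$ sense dir: east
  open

$ push x: east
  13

$ move dir: east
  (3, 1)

$ sense dir: east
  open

$ push x: east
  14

$ move dir: east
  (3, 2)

$ sense dir: east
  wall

$ sense dir: south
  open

$ push x: south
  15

$ move dir: south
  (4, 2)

$ sense dir: west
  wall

$ sense dir: east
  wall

$ sense dir: south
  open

$ push x: south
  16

$ move dir: south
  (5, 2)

$ sense dir: west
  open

$ push x: west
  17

$ move dir: west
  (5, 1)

$ sense dir: west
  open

$ push x: west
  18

$ move dir: west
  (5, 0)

$ sense dir: north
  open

$ push x: north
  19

$ move dir: north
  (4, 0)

$ pop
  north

$ move dir: south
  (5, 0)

$ sense dir: south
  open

$ push x: south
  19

$ move dir: south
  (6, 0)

$ sense dir: east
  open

$ push x: east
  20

$ move dir: east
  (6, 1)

$ sense dir: east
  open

$ push x: east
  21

$ move dir: east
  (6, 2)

$ sense dir: east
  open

$ push x: east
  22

$ move dir: east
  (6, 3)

$ sense dir: north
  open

$ push x: north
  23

$ move dir: north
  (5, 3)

$ sense dir: east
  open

$ push x: east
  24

$ move dir: east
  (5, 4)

$ sense dir: north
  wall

$ sense dir: east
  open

$ push x: east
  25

$ move dir: east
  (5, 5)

$ sense dir: north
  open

$ push x: north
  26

$ move dir: north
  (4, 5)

$ sense dir: north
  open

$ push x: north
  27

$ move dir: north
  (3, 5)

$ sense dir: north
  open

$ push x: north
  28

$ move dir: north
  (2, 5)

$ sense dir: north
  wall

$ sense dir: west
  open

$ push x: west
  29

$ move dir: west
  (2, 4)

$ sense dir: north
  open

$ push x: north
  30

$ move dir: north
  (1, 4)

$ sense dir: north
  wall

$ pop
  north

$ move dir: south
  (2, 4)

$ sense dir: south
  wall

$ pop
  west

$ move dir: east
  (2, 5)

$ pop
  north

$ move dir: south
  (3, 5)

$ pop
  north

$ move dir: south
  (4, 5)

$ pop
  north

$ move dir: south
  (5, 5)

$ sense dir: south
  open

$ push x: south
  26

$ move dir: south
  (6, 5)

$ sense dir: west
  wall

$ sense dir: south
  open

$ push x: south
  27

$ move dir: south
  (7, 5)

$ sense dir: west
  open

$ push x: west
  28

$ move dir: west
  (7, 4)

$ sense dir: west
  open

$ push x: west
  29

$ move dir: west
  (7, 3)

$ sense dir: west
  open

$ push x: west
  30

$ move dir: west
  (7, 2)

$ sense dir: west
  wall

$ sense dir: south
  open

$ push x: south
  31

$ move dir: south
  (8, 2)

$ sense dir: west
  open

$ push x: west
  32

$ move dir: west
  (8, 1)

$ sense dir: west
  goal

$ move dir: west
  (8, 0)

Answer: (8, 0)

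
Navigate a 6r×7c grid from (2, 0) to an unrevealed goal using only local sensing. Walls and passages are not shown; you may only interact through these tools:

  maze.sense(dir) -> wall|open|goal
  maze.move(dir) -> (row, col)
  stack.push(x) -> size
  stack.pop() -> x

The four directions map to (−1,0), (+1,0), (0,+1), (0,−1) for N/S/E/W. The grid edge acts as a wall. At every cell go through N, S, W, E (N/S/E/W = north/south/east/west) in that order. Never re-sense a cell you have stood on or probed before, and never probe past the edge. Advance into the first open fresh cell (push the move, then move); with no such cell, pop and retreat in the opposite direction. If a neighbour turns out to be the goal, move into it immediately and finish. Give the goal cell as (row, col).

// 1. maze.sense(dir=north) ~> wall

// 2. maze.sense(dir=south) ~> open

// 3. stack.push(x=south) ~> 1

// 4. maze.move(dir=south) ~> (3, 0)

// 5. maze.sense(dir=south) ~> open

// 6. stack.push(x=south) ~> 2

// 7. maze.move(dir=south) ~> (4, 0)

// 8. maze.sense(dir=south) ~> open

// 9. stack.push(x=south) ~> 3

// 10. maze.move(dir=south) ~> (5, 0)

// 11. maze.sense(dir=east) ~> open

// 12. stack.push(x=east) ~> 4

// 13. maze.move(dir=east) ~> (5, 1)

// 14. maze.sense(dir=north) ~> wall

// 15. maze.sense(dir=east) ~> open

// 16. stack.push(x=east) ~> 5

// 17. maze.move(dir=east) ~> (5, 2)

// 18. maze.sense(dir=north) ~> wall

// 19. maze.sense(dir=east) ~> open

// 20. stack.push(x=east) ~> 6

// 21. maze.move(dir=east) ~> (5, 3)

// 22. maze.sense(dir=north) ~> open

// 23. stack.push(x=north) ~> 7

// 24. maze.move(dir=north) ~> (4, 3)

// 25. maze.sense(dir=north) ~> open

// 26. stack.push(x=north) ~> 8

// 27. maze.move(dir=north) ~> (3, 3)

// 28. maze.sense(dir=north) ~> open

// 29. stack.push(x=north) ~> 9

// 30. maze.move(dir=north) ~> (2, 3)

// 31. maze.sense(dir=north) ~> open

// 32. stack.push(x=north) ~> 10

// 33. maze.move(dir=north) ~> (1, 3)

// 34. maze.sense(dir=north) ~> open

// 35. stack.push(x=north) ~> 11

// 36. maze.move(dir=north) ~> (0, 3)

// 37. maze.sense(dir=west) ~> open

// 38. stack.push(x=west) ~> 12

// 39. maze.move(dir=west) ~> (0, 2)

// 40. maze.sense(dir=south) ~> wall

// 41. maze.sense(dir=west) ~> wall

// 42. stack.pop() ~> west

// 43. maze.move(dir=east) ~> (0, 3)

// 44. maze.sense(dir=east) ~> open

// 45. stack.push(x=east) ~> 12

// 46. maze.move(dir=east) ~> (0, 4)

// 47. maze.sense(dir=south) ~> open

// 48. stack.push(x=south) ~> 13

// 49. maze.move(dir=south) ~> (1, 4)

// 50. maze.sense(dir=south) ~> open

// 51. stack.push(x=south) ~> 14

// 52. maze.move(dir=south) ~> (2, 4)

// 53. maze.sense(dir=south) ~> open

// 54. stack.push(x=south) ~> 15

// 55. maze.move(dir=south) ~> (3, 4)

// 56. maze.sense(dir=south) ~> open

// 57. stack.push(x=south) ~> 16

// 58. maze.move(dir=south) ~> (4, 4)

// 59. maze.sense(dir=south) ~> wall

// 60. maze.sense(dir=east) ~> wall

// 61. stack.pop() ~> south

// 62. maze.move(dir=north) ~> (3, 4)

// 63. maze.sense(dir=east) ~> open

// 64. stack.push(x=east) ~> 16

// 65. maze.move(dir=east) ~> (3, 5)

// 66. maze.sense(dir=north) ~> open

// 67. stack.push(x=north) ~> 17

// 68. maze.move(dir=north) ~> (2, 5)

// 69. maze.sense(dir=north) ~> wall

// 70. maze.sense(dir=east) ~> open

// 71. stack.push(x=east) ~> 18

// 72. maze.move(dir=east) ~> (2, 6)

// 73. maze.sense(dir=north) ~> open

// 74. stack.push(x=north) ~> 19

// 75. maze.move(dir=north) ~> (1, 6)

// 76. maze.sense(dir=north) ~> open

// 77. stack.push(x=north) ~> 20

// 78. maze.move(dir=north) ~> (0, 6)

// 79. maze.sense(dir=west) ~> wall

// 80. stack.pop() ~> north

// 81. maze.move(dir=south) ~> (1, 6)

// 82. stack.pop() ~> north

// 83. maze.move(dir=south) ~> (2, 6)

// 84. maze.sense(dir=south) ~> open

// 85. stack.push(x=south) ~> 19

// 86. maze.move(dir=south) ~> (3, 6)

// 87. maze.sense(dir=south) ~> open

// 88. stack.push(x=south) ~> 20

// 89. maze.move(dir=south) ~> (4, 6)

// 90. maze.sense(dir=south) ~> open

// 91. stack.push(x=south) ~> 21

// 92. maze.move(dir=south) ~> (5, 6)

// 93. maze.sense(dir=west) ~> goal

// 94. maze.move(dir=west) ~> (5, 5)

Answer: (5, 5)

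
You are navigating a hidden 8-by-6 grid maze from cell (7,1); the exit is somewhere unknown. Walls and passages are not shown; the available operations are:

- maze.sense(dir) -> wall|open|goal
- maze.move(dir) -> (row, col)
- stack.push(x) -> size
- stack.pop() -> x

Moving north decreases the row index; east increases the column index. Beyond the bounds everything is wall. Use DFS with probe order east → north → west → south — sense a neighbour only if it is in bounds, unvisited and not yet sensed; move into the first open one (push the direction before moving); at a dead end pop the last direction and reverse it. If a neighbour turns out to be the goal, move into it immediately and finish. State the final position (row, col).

I try maze.sense on east, — result: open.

Calling stack.push on east, and get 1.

Then maze.move on east, which returns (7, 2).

I run maze.sense on east, yielding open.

Then stack.push on east, giving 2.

I use maze.move on east, — result: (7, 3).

Calling maze.sense on east, and observe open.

Using stack.push on east, and observe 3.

I run maze.move on east, → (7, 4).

Now I run maze.sense on east, : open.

Then stack.push on east, and see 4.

Calling maze.move on east, — result: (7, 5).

Now I run maze.sense on north, and get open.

Calling stack.push on north, : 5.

I run maze.move on north, and observe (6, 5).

Now I run maze.sense on north, and observe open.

Using stack.push on north, → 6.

Using maze.move on north, — result: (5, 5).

Invoking maze.sense on north, : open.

Now I run stack.push on north, yielding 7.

I use maze.move on north, which returns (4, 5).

I use maze.sense on north, → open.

I call stack.push on north, → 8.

I run maze.move on north, yielding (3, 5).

I call maze.sense on north, and see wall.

I invoke maze.sense on west, and observe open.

Next I call stack.push on west, → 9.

Calling maze.move on west, and get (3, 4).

Invoking maze.sense on north, and see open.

Next I call stack.push on north, which returns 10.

Then maze.move on north, — result: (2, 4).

Invoking maze.sense on north, and observe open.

Invoking stack.push on north, → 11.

Now I run maze.move on north, and get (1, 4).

Now I run maze.sense on east, — result: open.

I try stack.push on east, which returns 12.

Next I call maze.move on east, yielding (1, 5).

I run maze.sense on north, and observe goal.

Using maze.move on north, and observe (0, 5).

Answer: (0, 5)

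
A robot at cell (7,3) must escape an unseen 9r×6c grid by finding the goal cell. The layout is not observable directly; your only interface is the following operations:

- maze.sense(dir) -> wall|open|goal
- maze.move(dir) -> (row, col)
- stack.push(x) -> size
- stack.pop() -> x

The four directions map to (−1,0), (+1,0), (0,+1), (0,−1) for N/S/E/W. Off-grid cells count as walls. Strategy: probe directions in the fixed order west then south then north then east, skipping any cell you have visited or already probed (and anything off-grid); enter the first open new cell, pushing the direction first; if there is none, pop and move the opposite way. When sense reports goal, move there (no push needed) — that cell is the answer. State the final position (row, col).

·→ maze.sense(west)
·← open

·→ stack.push(west)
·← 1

·→ maze.move(west)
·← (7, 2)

·→ maze.sense(west)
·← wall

·→ maze.sense(south)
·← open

·→ stack.push(south)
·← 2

·→ maze.move(south)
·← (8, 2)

·→ maze.sense(west)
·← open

·→ stack.push(west)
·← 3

·→ maze.move(west)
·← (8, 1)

·→ maze.sense(west)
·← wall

·→ stack.pop()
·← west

·→ maze.move(east)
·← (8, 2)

·→ maze.sense(east)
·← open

·→ stack.push(east)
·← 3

·→ maze.move(east)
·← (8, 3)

·→ maze.sense(east)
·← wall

·→ stack.pop()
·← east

·→ maze.move(west)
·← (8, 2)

·→ stack.pop()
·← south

·→ maze.move(north)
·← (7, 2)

·→ maze.sense(north)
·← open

·→ stack.push(north)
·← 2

·→ maze.move(north)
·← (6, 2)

·→ maze.sense(west)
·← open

·→ stack.push(west)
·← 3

·→ maze.move(west)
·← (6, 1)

·→ maze.sense(west)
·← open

·→ stack.push(west)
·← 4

·→ maze.move(west)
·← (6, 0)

·→ maze.sense(south)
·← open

·→ stack.push(south)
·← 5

·→ maze.move(south)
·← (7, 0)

·→ stack.pop()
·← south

·→ maze.move(north)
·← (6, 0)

·→ maze.sense(north)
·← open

·→ stack.push(north)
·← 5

·→ maze.move(north)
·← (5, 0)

·→ maze.sense(north)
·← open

·→ stack.push(north)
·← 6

·→ maze.move(north)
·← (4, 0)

·→ maze.sense(north)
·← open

·→ stack.push(north)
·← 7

·→ maze.move(north)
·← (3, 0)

·→ maze.sense(north)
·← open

·→ stack.push(north)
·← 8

·→ maze.move(north)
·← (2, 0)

·→ maze.sense(north)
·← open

·→ stack.push(north)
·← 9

·→ maze.move(north)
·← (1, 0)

·→ maze.sense(north)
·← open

·→ stack.push(north)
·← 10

·→ maze.move(north)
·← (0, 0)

·→ maze.sense(east)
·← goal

·→ maze.move(east)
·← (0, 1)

Answer: (0, 1)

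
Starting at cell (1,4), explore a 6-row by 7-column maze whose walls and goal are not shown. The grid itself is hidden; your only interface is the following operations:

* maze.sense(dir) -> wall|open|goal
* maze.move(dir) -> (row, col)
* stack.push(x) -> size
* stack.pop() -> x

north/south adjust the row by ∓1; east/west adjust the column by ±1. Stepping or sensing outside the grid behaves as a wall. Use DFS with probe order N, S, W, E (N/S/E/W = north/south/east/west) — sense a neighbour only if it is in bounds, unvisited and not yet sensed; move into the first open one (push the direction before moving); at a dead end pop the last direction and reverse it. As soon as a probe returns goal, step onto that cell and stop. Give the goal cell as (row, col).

Next I call maze.sense on north, giving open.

Then stack.push on north, — result: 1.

I try maze.move on north, yielding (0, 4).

Then maze.sense on west, — result: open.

Calling stack.push on west, — result: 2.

I try maze.move on west, yielding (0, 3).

Next I call maze.sense on south, : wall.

I call maze.sense on west, yielding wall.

Using stack.pop(), which returns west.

I call maze.move on east, yielding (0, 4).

Now I run maze.sense on east, → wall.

I use stack.pop, : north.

Invoking maze.move on south, and get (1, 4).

Using maze.sense on south, and see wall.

Invoking maze.sense on east, and see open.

Using stack.push on east, and observe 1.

Using maze.move on east, giving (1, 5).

I run maze.sense on south, and see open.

Calling stack.push on south, — result: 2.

I call maze.move on south, and see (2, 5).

I run maze.sense on south, : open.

I use stack.push on south, and get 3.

Then maze.move on south, → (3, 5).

I run maze.sense on south, yielding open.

Invoking stack.push on south, which returns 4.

Invoking maze.move on south, and observe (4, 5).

Invoking maze.sense on south, and observe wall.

Using maze.sense on west, and see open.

Next I call stack.push on west, : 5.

I try maze.move on west, and observe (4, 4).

Then maze.sense on north, and get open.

Invoking stack.push on north, and observe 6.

I call maze.move on north, and see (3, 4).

I invoke maze.sense on west, : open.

Then stack.push on west, → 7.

Now I run maze.move on west, : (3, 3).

I run maze.sense on north, — result: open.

Then stack.push on north, — result: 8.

Using maze.move on north, and get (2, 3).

Now I run maze.sense on west, giving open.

I try stack.push on west, : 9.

Now I run maze.move on west, which returns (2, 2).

Now I run maze.sense on north, giving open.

Calling stack.push on north, giving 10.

I call maze.move on north, giving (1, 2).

Calling maze.sense on west, which returns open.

Invoking stack.push on west, which returns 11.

Next I call maze.move on west, yielding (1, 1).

Then maze.sense on north, and get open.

Calling stack.push on north, giving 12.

I run maze.move on north, and see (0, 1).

Then maze.sense on west, — result: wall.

Invoking stack.pop, → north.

I try maze.move on south, and see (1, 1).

Invoking maze.sense on south, and get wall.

Then maze.sense on west, and see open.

I call stack.push on west, yielding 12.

I call maze.move on west, → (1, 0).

Then maze.sense on south, giving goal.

Then maze.move on south, giving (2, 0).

Answer: (2, 0)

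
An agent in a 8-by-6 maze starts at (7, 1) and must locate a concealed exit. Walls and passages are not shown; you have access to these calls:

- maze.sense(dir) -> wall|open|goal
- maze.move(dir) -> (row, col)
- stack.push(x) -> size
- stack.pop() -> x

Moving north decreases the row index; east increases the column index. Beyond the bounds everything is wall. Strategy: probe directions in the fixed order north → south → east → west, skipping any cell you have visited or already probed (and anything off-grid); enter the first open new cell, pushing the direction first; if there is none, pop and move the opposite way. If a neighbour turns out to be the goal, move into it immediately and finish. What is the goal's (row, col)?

Step: maze.sense[dir='north']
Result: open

Step: stack.push[x='north']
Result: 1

Step: maze.move[dir='north']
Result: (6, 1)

Step: maze.sense[dir='north']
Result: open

Step: stack.push[x='north']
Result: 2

Step: maze.move[dir='north']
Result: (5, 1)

Step: maze.sense[dir='north']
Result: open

Step: stack.push[x='north']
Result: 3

Step: maze.move[dir='north']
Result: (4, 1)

Step: maze.sense[dir='north']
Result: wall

Step: maze.sense[dir='east']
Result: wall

Step: maze.sense[dir='west']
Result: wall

Step: stack.pop[]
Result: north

Step: maze.move[dir='south']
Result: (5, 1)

Step: maze.sense[dir='east']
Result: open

Step: stack.push[x='east']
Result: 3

Step: maze.move[dir='east']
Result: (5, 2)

Step: maze.sense[dir='south']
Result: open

Step: stack.push[x='south']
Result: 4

Step: maze.move[dir='south']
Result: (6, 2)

Step: maze.sense[dir='south']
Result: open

Step: stack.push[x='south']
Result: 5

Step: maze.move[dir='south']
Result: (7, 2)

Step: maze.sense[dir='east']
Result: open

Step: stack.push[x='east']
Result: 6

Step: maze.move[dir='east']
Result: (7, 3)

Step: maze.sense[dir='north']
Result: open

Step: stack.push[x='north']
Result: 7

Step: maze.move[dir='north']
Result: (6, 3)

Step: maze.sense[dir='north']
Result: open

Step: stack.push[x='north']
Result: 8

Step: maze.move[dir='north']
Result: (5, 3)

Step: maze.sense[dir='north']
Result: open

Step: stack.push[x='north']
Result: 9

Step: maze.move[dir='north']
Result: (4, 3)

Step: maze.sense[dir='north']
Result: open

Step: stack.push[x='north']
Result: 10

Step: maze.move[dir='north']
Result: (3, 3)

Step: maze.sense[dir='north']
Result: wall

Step: maze.sense[dir='east']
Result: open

Step: stack.push[x='east']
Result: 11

Step: maze.move[dir='east']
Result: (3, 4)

Step: maze.sense[dir='north']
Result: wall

Step: maze.sense[dir='south']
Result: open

Step: stack.push[x='south']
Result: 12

Step: maze.move[dir='south']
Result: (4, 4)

Step: maze.sense[dir='south']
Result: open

Step: stack.push[x='south']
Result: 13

Step: maze.move[dir='south']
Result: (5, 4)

Step: maze.sense[dir='south']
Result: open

Step: stack.push[x='south']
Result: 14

Step: maze.move[dir='south']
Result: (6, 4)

Step: maze.sense[dir='south']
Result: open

Step: stack.push[x='south']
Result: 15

Step: maze.move[dir='south']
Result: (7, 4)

Step: maze.sense[dir='east']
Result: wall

Step: stack.pop[]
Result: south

Step: maze.move[dir='north']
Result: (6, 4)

Step: maze.sense[dir='east']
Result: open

Step: stack.push[x='east']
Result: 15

Step: maze.move[dir='east']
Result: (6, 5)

Step: maze.sense[dir='north']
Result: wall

Step: stack.pop[]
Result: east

Step: maze.move[dir='west']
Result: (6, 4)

Step: stack.pop[]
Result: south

Step: maze.move[dir='north']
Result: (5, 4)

Step: stack.pop[]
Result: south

Step: maze.move[dir='north']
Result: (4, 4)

Step: maze.sense[dir='east']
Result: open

Step: stack.push[x='east']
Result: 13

Step: maze.move[dir='east']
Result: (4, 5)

Step: maze.sense[dir='north']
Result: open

Step: stack.push[x='north']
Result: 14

Step: maze.move[dir='north']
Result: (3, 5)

Step: maze.sense[dir='north']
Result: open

Step: stack.push[x='north']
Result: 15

Step: maze.move[dir='north']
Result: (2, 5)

Step: maze.sense[dir='north']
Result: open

Step: stack.push[x='north']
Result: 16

Step: maze.move[dir='north']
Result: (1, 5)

Step: maze.sense[dir='north']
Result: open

Step: stack.push[x='north']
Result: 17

Step: maze.move[dir='north']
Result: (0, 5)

Step: maze.sense[dir='west']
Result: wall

Step: stack.pop[]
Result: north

Step: maze.move[dir='south']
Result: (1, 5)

Step: maze.sense[dir='west']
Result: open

Step: stack.push[x='west']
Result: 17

Step: maze.move[dir='west']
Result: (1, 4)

Step: maze.sense[dir='west']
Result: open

Step: stack.push[x='west']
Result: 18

Step: maze.move[dir='west']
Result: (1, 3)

Step: maze.sense[dir='north']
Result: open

Step: stack.push[x='north']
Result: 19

Step: maze.move[dir='north']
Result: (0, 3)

Step: maze.sense[dir='west']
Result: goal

Step: maze.move[dir='west']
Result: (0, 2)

Answer: (0, 2)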